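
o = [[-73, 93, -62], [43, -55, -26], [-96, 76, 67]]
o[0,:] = [-73, 93, -62]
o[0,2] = -62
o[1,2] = -26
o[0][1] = 93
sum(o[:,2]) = -21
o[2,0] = -96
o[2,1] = 76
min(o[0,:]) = -73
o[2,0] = -96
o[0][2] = -62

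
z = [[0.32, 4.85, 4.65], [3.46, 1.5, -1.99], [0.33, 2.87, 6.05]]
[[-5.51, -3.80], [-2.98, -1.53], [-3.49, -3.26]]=z @ [[-0.43, -0.40], [-1.06, -0.48], [-0.05, -0.29]]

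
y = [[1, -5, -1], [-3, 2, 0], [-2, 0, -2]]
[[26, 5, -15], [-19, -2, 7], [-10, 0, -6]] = y@[[3, 0, -1], [-5, -1, 2], [2, 0, 4]]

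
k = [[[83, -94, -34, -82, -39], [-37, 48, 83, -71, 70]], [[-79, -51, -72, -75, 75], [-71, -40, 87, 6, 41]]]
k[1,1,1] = -40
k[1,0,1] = -51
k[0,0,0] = 83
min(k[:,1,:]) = -71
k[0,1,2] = 83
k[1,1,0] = -71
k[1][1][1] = -40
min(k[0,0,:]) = -94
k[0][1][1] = 48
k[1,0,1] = -51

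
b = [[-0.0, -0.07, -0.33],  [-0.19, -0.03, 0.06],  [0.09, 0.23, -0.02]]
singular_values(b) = [0.34, 0.28, 0.14]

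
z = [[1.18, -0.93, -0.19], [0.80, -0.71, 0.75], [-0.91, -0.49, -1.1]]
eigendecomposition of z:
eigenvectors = [[(0.88+0j), -0.23-0.14j, -0.23+0.14j], [(0.22+0j), (-0.69+0j), -0.69-0.00j], [(-0.42+0j), 0.36-0.57j, (0.36+0.57j)]]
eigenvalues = [(1.04+0j), (-0.83+0.79j), (-0.83-0.79j)]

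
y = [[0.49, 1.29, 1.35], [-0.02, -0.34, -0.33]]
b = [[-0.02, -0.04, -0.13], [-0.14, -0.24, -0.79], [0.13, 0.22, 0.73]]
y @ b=[[-0.01, -0.03, -0.10], [0.01, 0.01, 0.03]]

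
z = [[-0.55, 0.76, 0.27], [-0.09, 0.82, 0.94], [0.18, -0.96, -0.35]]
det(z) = -0.25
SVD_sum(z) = [[-0.22, 0.73, 0.47],[-0.29, 0.96, 0.63],[0.24, -0.82, -0.54]] + [[-0.23, 0.11, -0.27], [0.24, -0.11, 0.28], [0.08, -0.04, 0.1]] + [[-0.10, -0.07, 0.06],[-0.05, -0.03, 0.03],[-0.15, -0.10, 0.09]]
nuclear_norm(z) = 2.60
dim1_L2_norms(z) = [0.98, 1.25, 1.04]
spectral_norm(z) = 1.80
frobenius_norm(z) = 1.90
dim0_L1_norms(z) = [0.82, 2.54, 1.56]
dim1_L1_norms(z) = [1.58, 1.85, 1.49]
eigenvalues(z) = [(-0.46+0j), (0.19+0.72j), (0.19-0.72j)]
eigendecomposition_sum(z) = [[-0.51+0.00j, 0.17-0.00j, -0.18-0.00j], [-0.09+0.00j, 0.03-0.00j, -0.03-0.00j], [(0.07-0j), -0.02+0.00j, 0.03+0.00j]] + [[(-0.02-0.04j), 0.30+0.06j, 0.23-0.21j], [(-0-0.07j), (0.4+0.3j), (0.49-0.15j)], [(0.05+0.04j), (-0.47+0.1j), -0.19+0.45j]] + [[(-0.02+0.04j), 0.30-0.06j, (0.23+0.21j)],[(-0+0.07j), (0.4-0.3j), (0.49+0.15j)],[(0.05-0.04j), (-0.47-0.1j), -0.19-0.45j]]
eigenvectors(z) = [[0.98+0.00j, -0.36+0.17j, (-0.36-0.17j)], [(0.17+0j), (-0.66+0j), -0.66-0.00j], [-0.13+0.00j, 0.41-0.49j, (0.41+0.49j)]]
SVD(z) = [[-0.5,0.66,0.56],  [-0.66,-0.71,0.25],  [0.56,-0.24,0.79]] @ diag([1.7959032002940107, 0.5518357530496892, 0.25260442757365453]) @ [[0.24, -0.81, -0.53],[-0.63, 0.29, -0.73],[-0.74, -0.51, 0.44]]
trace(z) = -0.08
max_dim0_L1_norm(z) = 2.54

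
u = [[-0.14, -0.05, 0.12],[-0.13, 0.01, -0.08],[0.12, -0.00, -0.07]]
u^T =[[-0.14, -0.13, 0.12], [-0.05, 0.01, -0.0], [0.12, -0.08, -0.07]]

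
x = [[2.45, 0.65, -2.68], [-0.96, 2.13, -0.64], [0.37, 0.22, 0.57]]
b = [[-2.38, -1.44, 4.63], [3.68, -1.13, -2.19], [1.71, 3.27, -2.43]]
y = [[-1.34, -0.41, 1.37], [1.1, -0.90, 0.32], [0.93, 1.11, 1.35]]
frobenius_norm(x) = 4.47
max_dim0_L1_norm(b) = 9.25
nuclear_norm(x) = 6.81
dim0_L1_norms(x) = [3.78, 3.0, 3.89]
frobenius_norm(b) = 8.27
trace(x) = 5.15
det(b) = 33.60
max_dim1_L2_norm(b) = 5.4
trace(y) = -0.89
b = y @ x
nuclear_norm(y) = 5.36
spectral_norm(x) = 3.70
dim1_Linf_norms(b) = [4.63, 3.68, 3.27]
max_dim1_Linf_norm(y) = 1.37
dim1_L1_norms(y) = [3.12, 2.32, 3.39]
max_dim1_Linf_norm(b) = 4.63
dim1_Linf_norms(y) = [1.37, 1.1, 1.35]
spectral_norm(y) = 2.02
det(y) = 5.41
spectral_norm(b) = 7.40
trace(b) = -5.94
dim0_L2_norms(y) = [1.97, 1.49, 1.95]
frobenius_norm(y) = 3.14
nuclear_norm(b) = 12.16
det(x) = 6.20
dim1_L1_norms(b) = [8.45, 7.0, 7.41]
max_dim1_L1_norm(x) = 5.78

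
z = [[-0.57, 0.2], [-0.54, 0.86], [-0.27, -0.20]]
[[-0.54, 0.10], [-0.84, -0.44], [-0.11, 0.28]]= z @ [[0.78, -0.46], [-0.49, -0.8]]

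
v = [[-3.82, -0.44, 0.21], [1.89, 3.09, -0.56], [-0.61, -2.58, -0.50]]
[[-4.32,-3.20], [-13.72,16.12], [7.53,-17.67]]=v@[[1.99, 0.43], [-4.56, 5.82], [6.05, 4.78]]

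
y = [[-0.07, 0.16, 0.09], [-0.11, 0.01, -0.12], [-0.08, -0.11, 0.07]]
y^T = [[-0.07, -0.11, -0.08],  [0.16, 0.01, -0.11],  [0.09, -0.12, 0.07]]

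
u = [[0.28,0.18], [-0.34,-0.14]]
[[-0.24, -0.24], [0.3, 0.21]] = u @ [[-0.98, -0.21], [0.21, -0.98]]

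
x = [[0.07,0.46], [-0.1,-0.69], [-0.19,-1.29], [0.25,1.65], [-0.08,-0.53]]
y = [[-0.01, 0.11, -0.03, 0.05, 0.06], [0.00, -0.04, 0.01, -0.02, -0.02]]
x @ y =[[-0.00, -0.01, 0.0, -0.01, -0.00], [0.00, 0.02, -0.0, 0.01, 0.01], [0.0, 0.03, -0.01, 0.02, 0.01], [-0.00, -0.04, 0.01, -0.02, -0.02], [0.0, 0.01, -0.0, 0.01, 0.01]]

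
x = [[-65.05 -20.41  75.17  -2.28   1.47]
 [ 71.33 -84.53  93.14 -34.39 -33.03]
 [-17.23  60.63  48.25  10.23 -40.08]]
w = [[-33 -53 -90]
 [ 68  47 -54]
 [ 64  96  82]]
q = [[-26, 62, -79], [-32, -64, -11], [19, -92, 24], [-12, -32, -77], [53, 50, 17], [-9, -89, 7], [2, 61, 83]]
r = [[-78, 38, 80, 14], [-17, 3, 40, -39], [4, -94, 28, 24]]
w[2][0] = 64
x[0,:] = [-65.05, -20.41, 75.17, -2.28, 1.47]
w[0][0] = -33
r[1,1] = 3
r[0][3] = 14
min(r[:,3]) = -39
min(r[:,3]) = -39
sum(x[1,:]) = 12.519999999999996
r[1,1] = 3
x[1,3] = -34.39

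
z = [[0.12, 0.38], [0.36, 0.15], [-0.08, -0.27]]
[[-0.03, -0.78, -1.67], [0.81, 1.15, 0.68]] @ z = [[-0.15, 0.32], [0.46, 0.3]]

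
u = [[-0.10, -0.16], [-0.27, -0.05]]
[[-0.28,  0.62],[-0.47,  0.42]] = u@[[1.62, -0.96], [0.74, -3.27]]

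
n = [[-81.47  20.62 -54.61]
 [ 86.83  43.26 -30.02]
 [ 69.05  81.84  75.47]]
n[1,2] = -30.02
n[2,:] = [69.05, 81.84, 75.47]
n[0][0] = -81.47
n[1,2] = -30.02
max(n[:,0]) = 86.83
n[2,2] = 75.47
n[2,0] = 69.05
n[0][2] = -54.61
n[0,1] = 20.62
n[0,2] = -54.61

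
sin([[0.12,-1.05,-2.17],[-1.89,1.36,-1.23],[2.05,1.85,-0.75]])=[[-3.39, -1.93, -3.94], [-3.46, -1.11, -2.23], [3.71, 3.36, -4.98]]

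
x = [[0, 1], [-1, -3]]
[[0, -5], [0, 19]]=x @[[0, -4], [0, -5]]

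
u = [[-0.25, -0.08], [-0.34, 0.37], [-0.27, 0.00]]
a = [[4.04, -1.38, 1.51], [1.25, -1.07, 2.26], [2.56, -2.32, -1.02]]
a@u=[[-0.95, -0.83], [-0.56, -0.5], [0.42, -1.06]]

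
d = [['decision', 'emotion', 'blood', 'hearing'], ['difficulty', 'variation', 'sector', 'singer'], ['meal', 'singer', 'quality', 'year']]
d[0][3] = 'hearing'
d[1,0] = 'difficulty'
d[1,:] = ['difficulty', 'variation', 'sector', 'singer']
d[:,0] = ['decision', 'difficulty', 'meal']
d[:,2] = ['blood', 'sector', 'quality']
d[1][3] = 'singer'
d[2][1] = 'singer'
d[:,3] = ['hearing', 'singer', 'year']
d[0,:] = ['decision', 'emotion', 'blood', 'hearing']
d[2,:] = ['meal', 'singer', 'quality', 'year']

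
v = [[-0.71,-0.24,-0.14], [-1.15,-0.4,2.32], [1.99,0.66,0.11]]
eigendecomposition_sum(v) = [[-0.42, -0.14, 0.14], [-2.65, -0.89, 0.9], [1.37, 0.46, -0.47]] + [[0.02, 0.0, 0.01], [-0.07, -0.00, -0.03], [-0.00, -0.00, -0.00]] + [[-0.32,-0.1,-0.29],[1.57,0.50,1.44],[0.63,0.2,0.58]]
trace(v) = -1.00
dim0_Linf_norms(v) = [1.99, 0.66, 2.32]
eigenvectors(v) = [[0.14, 0.32, -0.18],[0.88, -0.95, 0.91],[-0.45, -0.01, 0.36]]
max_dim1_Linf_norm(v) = 2.32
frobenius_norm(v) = 3.44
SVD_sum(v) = [[-0.36, -0.12, 0.31], [-1.77, -0.6, 1.52], [1.14, 0.39, -0.98]] + [[-0.35, -0.11, -0.45], [0.62, 0.2, 0.80], [0.85, 0.27, 1.09]] + [[0.0, -0.00, -0.0], [0.00, -0.0, -0.0], [0.0, -0.0, -0.0]]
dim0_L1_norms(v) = [3.85, 1.3, 2.57]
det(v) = -0.03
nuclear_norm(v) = 4.75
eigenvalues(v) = [-1.78, 0.02, 0.76]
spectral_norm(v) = 2.91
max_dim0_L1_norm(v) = 3.85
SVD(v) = [[-0.17, 0.32, 0.93], [-0.83, -0.56, 0.04], [0.53, -0.77, 0.36]] @ diag([2.9100298652611247, 1.8400282794770175, 0.004702553898164653]) @ [[0.73, 0.25, -0.63], [-0.6, -0.19, -0.78], [0.32, -0.95, -0.01]]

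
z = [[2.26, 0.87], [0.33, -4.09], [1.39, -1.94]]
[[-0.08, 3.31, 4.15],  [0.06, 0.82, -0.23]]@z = [[6.68,-21.66], [0.09,-2.86]]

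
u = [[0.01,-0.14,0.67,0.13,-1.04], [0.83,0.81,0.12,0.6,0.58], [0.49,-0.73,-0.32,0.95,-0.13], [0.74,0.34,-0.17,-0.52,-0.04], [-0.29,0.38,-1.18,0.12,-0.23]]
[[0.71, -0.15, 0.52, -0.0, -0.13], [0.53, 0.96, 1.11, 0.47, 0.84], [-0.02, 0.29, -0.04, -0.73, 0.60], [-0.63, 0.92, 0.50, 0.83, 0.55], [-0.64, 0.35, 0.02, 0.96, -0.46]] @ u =[[0.18,-0.65,0.44,0.48,-0.86], [1.45,0.37,-0.96,1.56,-0.35], [-0.49,0.25,-0.55,0.58,0.09], [1.46,0.96,-1.26,0.58,0.96], [1.14,0.51,-0.01,-0.41,0.93]]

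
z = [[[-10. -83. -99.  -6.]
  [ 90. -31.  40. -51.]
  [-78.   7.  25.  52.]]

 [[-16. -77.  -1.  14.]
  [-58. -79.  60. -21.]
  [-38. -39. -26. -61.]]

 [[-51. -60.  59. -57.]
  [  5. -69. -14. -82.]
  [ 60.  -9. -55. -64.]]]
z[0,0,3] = -6.0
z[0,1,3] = -51.0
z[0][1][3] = -51.0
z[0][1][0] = 90.0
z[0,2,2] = 25.0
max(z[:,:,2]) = 60.0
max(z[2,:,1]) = -9.0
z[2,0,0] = -51.0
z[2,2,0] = 60.0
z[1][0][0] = -16.0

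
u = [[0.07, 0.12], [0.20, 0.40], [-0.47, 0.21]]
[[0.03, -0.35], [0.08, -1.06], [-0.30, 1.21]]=u @ [[0.59, -3.08], [-0.09, -1.11]]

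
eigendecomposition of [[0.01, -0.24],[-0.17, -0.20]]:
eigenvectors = [[0.89, 0.59], [-0.46, 0.81]]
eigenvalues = [0.13, -0.32]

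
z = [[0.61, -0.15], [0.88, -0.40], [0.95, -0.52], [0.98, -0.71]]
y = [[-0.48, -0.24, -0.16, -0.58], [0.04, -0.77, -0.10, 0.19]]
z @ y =[[-0.30, -0.03, -0.08, -0.38], [-0.44, 0.10, -0.10, -0.59], [-0.48, 0.17, -0.10, -0.65], [-0.50, 0.31, -0.09, -0.70]]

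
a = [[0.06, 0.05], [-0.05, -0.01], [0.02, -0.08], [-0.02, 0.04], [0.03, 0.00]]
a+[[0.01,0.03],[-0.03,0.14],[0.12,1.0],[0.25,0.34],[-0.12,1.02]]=[[0.07, 0.08], [-0.08, 0.13], [0.14, 0.92], [0.23, 0.38], [-0.09, 1.02]]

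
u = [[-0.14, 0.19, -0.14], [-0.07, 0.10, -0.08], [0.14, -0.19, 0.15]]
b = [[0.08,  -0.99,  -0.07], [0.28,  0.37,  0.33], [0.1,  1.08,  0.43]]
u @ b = [[0.03, 0.06, 0.01], [0.01, 0.02, 0.0], [-0.03, -0.05, -0.01]]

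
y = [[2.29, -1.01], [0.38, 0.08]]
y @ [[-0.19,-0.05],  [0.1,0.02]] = [[-0.54, -0.13], [-0.06, -0.02]]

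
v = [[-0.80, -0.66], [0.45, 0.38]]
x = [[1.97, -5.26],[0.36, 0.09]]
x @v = [[-3.94, -3.3], [-0.25, -0.20]]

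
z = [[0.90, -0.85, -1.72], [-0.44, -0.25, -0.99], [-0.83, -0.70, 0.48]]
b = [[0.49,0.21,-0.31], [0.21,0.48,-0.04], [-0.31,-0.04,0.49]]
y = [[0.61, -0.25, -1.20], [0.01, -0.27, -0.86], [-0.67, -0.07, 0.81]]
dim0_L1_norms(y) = [1.29, 0.59, 2.87]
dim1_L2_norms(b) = [0.62, 0.53, 0.58]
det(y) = -0.09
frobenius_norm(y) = 1.95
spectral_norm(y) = 1.88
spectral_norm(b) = 0.88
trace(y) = 1.15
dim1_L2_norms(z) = [2.12, 1.11, 1.19]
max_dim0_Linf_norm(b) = 0.49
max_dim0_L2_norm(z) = 2.04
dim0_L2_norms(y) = [0.91, 0.37, 1.68]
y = b @ z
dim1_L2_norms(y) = [1.37, 0.9, 1.05]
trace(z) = 1.13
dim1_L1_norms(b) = [1.01, 0.73, 0.84]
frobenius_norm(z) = 2.67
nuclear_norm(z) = 4.14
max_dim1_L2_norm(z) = 2.12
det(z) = -1.78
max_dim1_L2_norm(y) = 1.37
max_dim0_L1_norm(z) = 3.19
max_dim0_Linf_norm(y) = 1.2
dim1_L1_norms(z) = [3.47, 1.68, 2.01]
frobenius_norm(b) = 1.00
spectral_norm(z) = 2.30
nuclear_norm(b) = 1.46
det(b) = 0.05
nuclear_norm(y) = 2.49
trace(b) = 1.46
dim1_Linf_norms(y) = [1.2, 0.86, 0.81]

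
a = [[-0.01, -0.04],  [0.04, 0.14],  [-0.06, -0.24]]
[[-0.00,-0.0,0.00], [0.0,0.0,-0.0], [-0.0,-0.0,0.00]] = a@[[0.5, 0.25, -0.41], [-0.11, -0.06, 0.09]]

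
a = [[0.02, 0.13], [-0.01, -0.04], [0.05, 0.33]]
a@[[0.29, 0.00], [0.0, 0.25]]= [[0.01,0.03], [-0.00,-0.01], [0.01,0.08]]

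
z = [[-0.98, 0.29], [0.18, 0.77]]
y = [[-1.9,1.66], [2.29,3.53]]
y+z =[[-2.88, 1.95],  [2.47, 4.30]]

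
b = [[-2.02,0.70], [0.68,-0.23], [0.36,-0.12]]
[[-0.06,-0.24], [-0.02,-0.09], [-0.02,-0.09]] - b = [[1.96,-0.94],[-0.70,0.14],[-0.38,0.03]]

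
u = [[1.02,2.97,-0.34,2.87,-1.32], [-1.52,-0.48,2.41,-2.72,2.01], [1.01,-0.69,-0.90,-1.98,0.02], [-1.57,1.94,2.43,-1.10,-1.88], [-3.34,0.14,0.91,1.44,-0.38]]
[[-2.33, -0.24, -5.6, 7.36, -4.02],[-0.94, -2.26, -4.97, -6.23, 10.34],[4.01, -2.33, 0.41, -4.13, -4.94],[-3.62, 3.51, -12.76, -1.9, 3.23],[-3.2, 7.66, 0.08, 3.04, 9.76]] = u @[[-0.24, -1.99, 0.12, -0.15, -2.56], [0.47, -0.7, -3.40, 0.61, 0.19], [-2.26, -0.33, -1.29, -0.40, 1.44], [-1.28, 0.54, 1.63, 1.98, 0.49], [0.44, -1.67, 0.56, 0.09, 2.19]]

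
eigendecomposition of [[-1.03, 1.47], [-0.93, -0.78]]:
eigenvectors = [[(0.78+0j), (0.78-0j)], [0.07+0.62j, (0.07-0.62j)]]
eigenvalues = [(-0.9+1.16j), (-0.9-1.16j)]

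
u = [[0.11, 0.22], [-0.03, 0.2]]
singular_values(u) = [0.3, 0.09]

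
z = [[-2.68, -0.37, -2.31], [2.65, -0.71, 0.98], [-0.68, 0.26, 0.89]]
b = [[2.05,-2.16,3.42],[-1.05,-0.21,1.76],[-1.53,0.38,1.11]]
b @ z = [[-13.54, 1.66, -3.81], [1.06, 1.00, 3.79], [4.35, 0.58, 4.89]]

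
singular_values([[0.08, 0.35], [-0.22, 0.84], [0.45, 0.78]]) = [1.21, 0.48]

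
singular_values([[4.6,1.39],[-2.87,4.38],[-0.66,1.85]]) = [5.92, 4.4]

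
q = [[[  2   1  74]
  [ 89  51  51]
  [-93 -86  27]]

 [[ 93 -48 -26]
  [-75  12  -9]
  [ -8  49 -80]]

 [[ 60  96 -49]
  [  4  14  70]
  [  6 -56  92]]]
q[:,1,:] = [[89, 51, 51], [-75, 12, -9], [4, 14, 70]]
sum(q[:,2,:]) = -149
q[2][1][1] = 14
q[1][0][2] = -26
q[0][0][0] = 2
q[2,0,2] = -49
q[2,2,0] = 6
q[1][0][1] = -48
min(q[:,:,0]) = -93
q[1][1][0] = -75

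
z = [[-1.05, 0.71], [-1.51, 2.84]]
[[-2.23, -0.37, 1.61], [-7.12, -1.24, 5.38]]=z@[[0.67, 0.09, -0.4], [-2.15, -0.39, 1.68]]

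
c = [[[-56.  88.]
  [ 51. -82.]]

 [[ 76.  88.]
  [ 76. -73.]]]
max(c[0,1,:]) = 51.0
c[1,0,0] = 76.0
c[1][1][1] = -73.0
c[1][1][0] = 76.0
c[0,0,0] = -56.0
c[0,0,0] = -56.0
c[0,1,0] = 51.0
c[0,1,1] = -82.0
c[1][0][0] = 76.0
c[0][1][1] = -82.0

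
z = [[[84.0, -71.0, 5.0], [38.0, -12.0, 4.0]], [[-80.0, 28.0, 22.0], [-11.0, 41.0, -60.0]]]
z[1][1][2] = -60.0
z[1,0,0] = -80.0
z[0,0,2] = 5.0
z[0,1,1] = -12.0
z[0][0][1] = -71.0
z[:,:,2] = [[5.0, 4.0], [22.0, -60.0]]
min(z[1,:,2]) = -60.0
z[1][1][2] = -60.0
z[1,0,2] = 22.0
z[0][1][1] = -12.0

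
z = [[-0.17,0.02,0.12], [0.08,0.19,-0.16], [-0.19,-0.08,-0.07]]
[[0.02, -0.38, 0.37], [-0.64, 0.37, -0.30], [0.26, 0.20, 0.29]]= z@[[-0.22, 0.18, -1.67],[-2.98, -0.51, -0.28],[0.32, -2.82, 0.73]]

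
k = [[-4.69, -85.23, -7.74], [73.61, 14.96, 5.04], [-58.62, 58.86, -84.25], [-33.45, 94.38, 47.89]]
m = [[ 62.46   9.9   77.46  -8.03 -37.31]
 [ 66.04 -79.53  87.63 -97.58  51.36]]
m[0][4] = -37.31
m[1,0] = 66.04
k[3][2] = 47.89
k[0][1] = -85.23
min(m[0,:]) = -37.31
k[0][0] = -4.69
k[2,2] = -84.25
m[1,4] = 51.36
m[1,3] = -97.58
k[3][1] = 94.38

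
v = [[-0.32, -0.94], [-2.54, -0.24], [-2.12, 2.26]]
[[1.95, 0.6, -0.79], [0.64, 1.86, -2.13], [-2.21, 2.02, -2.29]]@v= [[-0.47, -3.76], [-0.41, -5.86], [0.43, -3.58]]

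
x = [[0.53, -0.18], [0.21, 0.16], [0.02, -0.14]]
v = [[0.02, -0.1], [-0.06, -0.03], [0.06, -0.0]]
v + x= [[0.55,-0.28], [0.15,0.13], [0.08,-0.14]]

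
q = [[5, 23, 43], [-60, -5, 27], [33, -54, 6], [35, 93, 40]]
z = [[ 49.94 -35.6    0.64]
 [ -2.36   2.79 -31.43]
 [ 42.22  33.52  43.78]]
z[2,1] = 33.52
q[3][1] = 93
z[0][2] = 0.64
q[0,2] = 43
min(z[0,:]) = -35.6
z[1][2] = -31.43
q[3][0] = 35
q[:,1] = [23, -5, -54, 93]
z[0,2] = 0.64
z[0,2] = 0.64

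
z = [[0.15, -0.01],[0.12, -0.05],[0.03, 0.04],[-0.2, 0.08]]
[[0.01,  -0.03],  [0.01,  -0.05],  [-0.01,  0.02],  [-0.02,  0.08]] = z@ [[0.04, -0.16], [-0.16, 0.63]]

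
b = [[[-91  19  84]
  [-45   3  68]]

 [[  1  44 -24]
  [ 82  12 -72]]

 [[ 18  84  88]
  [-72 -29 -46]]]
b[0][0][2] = 84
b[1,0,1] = 44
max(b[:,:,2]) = 88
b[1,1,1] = 12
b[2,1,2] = -46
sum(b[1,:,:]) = 43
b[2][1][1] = -29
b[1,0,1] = 44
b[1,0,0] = 1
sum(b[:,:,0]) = -107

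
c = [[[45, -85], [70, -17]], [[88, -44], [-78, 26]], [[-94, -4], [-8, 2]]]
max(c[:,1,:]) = 70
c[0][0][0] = 45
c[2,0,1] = -4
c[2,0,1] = -4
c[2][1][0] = -8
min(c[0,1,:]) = -17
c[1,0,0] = 88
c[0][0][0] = 45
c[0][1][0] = 70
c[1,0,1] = -44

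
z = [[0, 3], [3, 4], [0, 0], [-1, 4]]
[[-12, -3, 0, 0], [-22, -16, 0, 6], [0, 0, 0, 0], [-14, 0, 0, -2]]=z@[[-2, -4, 0, 2], [-4, -1, 0, 0]]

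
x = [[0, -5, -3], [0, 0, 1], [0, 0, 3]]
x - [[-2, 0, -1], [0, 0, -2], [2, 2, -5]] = [[2, -5, -2], [0, 0, 3], [-2, -2, 8]]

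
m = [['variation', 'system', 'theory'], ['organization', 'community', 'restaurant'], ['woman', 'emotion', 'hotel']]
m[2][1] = 'emotion'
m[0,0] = 'variation'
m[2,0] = 'woman'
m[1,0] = 'organization'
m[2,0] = 'woman'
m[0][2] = 'theory'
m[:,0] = ['variation', 'organization', 'woman']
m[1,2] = 'restaurant'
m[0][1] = 'system'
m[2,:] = ['woman', 'emotion', 'hotel']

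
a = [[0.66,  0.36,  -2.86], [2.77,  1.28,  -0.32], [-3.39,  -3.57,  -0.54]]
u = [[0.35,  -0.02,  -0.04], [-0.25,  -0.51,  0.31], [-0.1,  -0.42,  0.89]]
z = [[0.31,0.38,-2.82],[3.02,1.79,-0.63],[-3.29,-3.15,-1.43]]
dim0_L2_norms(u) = [0.44, 0.66, 0.94]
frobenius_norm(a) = 6.53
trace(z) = 0.67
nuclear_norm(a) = 9.62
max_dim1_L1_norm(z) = 7.87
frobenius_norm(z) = 6.61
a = z + u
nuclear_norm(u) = 1.80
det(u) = -0.12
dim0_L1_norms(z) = [6.62, 5.32, 4.88]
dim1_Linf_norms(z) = [2.82, 3.02, 3.29]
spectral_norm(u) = 1.14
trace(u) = 0.73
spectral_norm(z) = 5.77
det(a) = 15.59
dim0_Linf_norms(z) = [3.29, 3.15, 2.82]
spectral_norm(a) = 5.76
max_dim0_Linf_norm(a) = 3.57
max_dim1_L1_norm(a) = 7.5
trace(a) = 1.40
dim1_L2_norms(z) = [2.86, 3.57, 4.77]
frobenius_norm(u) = 1.23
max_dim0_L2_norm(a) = 4.43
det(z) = 11.24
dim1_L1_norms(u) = [0.41, 1.07, 1.41]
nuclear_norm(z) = 9.55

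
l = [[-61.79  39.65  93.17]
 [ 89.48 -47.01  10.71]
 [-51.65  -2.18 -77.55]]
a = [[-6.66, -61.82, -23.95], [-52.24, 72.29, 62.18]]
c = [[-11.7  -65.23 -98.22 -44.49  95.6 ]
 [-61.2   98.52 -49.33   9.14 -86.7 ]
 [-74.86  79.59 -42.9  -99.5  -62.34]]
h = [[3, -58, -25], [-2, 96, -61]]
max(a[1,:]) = 72.29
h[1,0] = -2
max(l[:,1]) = 39.65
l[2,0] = -51.65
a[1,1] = 72.29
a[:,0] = [-6.66, -52.24]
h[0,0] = 3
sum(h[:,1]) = 38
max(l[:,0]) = 89.48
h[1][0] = -2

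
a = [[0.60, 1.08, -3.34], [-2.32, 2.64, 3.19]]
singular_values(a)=[5.29, 2.68]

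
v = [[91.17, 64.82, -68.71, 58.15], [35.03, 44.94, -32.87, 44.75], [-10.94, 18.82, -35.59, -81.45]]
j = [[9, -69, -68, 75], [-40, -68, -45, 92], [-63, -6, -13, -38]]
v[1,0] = 35.03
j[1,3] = 92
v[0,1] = 64.82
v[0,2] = -68.71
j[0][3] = 75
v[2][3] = -81.45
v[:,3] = [58.15, 44.75, -81.45]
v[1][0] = 35.03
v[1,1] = 44.94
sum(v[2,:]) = -109.16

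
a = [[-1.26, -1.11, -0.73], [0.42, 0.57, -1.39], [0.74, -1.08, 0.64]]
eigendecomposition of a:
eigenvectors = [[0.78+0.00j,0.78-0.00j,(0.09+0j)],[-0.10-0.43j,(-0.1+0.43j),-0.72+0.00j],[-0.18-0.40j,-0.18+0.40j,(0.69+0j)]]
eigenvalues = [(-0.95+0.99j), (-0.95-0.99j), (1.86+0j)]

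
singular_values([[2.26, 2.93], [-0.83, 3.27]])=[4.51, 2.18]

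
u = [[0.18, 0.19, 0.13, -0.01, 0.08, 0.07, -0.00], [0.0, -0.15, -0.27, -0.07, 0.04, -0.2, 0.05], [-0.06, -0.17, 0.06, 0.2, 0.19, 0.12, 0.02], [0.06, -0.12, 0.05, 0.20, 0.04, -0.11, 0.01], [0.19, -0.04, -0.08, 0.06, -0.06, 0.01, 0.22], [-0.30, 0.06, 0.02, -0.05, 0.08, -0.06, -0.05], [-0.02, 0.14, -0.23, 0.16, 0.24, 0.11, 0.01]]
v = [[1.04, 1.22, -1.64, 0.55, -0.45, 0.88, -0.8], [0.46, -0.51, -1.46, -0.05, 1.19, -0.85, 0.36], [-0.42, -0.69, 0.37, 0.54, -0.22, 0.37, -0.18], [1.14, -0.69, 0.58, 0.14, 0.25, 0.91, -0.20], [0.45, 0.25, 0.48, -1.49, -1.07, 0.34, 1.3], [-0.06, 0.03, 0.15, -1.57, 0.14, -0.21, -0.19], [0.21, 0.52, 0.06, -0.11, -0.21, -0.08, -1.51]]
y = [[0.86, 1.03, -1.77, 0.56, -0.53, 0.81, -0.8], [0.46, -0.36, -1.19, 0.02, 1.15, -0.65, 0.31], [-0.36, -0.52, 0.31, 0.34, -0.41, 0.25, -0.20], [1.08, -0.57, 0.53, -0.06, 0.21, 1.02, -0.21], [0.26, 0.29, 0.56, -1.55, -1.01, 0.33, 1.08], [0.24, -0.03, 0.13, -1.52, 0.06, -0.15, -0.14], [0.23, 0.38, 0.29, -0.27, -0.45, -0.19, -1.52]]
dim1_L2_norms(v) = [2.68, 2.21, 1.14, 1.75, 2.38, 1.61, 1.63]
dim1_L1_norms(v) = [6.58, 4.88, 2.79, 3.91, 5.38, 2.35, 2.7]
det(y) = 6.66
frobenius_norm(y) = 4.97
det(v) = 10.87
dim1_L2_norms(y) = [2.61, 1.9, 0.94, 1.7, 2.27, 1.56, 1.7]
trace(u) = 0.18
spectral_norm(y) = 2.98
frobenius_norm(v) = 5.23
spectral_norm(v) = 3.07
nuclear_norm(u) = 2.16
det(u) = -0.00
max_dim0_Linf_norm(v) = 1.64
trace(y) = -1.93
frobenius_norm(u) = 0.91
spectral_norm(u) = 0.47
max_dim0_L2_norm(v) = 2.36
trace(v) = -1.75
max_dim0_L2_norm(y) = 2.31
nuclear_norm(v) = 12.24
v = y + u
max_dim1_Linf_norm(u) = 0.3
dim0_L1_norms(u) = [0.81, 0.87, 0.84, 0.75, 0.73, 0.68, 0.36]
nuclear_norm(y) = 11.58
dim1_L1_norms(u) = [0.66, 0.78, 0.82, 0.59, 0.66, 0.62, 0.91]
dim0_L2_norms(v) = [1.74, 1.74, 2.36, 2.31, 1.71, 1.62, 2.2]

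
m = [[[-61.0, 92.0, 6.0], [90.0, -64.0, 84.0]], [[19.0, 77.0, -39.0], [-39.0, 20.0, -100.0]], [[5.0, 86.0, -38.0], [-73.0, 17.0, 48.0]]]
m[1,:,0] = [19.0, -39.0]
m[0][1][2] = 84.0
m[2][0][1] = 86.0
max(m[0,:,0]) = 90.0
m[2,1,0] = -73.0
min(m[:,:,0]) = -73.0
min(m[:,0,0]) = -61.0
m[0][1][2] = 84.0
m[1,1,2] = -100.0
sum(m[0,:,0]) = 29.0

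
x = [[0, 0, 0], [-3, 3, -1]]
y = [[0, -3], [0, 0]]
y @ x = [[9, -9, 3], [0, 0, 0]]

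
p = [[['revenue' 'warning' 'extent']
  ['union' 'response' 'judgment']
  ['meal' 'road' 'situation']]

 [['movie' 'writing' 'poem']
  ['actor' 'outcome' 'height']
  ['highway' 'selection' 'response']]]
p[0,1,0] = 'union'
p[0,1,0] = 'union'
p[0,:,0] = ['revenue', 'union', 'meal']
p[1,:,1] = ['writing', 'outcome', 'selection']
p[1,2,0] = 'highway'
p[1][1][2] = 'height'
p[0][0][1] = 'warning'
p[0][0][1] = 'warning'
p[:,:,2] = [['extent', 'judgment', 'situation'], ['poem', 'height', 'response']]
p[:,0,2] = ['extent', 'poem']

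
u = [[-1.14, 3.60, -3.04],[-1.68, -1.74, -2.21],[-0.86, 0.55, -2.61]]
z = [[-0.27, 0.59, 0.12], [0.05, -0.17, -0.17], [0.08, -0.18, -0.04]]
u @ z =[[0.24, -0.74, -0.63], [0.19, -0.3, 0.18], [0.05, -0.13, -0.09]]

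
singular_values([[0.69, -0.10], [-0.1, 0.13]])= [0.71, 0.11]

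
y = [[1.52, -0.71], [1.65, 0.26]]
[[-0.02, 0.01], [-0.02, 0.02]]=y @ [[-0.01, 0.01], [-0.00, 0.01]]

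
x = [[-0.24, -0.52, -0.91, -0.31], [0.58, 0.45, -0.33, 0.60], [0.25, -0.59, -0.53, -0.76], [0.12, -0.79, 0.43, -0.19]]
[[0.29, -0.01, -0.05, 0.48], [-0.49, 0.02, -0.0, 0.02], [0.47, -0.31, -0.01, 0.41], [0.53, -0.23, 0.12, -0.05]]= x @ [[-0.05,-0.35,0.06,0.03],[-0.55,0.15,-0.12,-0.13],[0.11,-0.06,0.08,-0.42],[-0.29,0.22,0.07,-0.13]]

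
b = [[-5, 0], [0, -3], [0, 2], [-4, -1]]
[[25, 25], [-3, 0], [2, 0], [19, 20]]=b @ [[-5, -5], [1, 0]]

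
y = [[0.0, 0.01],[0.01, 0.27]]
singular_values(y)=[0.27, 0.0]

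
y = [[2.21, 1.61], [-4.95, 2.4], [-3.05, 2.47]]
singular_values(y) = [6.82, 2.57]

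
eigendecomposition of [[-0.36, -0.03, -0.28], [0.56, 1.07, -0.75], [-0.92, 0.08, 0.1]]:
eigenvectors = [[-0.65, -0.06, -0.16], [-0.11, 0.98, 0.88], [-0.75, 0.16, 0.45]]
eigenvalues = [-0.69, 0.91, 0.59]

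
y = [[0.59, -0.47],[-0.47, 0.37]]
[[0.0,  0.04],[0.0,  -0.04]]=y @ [[-0.0, 0.06],[0.0, -0.02]]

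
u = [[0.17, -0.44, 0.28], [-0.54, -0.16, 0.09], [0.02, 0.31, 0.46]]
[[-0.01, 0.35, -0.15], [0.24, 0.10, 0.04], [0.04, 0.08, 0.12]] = u @ [[-0.40, 0.03, -0.15], [-0.04, -0.48, 0.31], [0.14, 0.49, 0.06]]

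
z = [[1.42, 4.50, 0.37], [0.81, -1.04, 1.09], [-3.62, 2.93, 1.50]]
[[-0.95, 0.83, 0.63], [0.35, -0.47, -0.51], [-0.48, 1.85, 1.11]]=z @ [[0.00,-0.28,-0.19], [-0.22,0.27,0.21], [0.11,0.03,-0.13]]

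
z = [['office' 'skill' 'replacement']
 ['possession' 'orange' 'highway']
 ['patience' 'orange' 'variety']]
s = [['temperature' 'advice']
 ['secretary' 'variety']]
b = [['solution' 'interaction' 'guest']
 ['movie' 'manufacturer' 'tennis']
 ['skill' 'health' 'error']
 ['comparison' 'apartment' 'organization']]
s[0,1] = 'advice'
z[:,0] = ['office', 'possession', 'patience']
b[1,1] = 'manufacturer'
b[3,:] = ['comparison', 'apartment', 'organization']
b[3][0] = 'comparison'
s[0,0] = 'temperature'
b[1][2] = 'tennis'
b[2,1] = 'health'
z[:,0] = ['office', 'possession', 'patience']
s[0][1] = 'advice'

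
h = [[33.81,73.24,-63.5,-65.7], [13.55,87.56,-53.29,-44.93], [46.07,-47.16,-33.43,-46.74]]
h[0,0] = 33.81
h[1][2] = -53.29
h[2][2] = -33.43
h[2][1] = -47.16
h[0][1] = 73.24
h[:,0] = [33.81, 13.55, 46.07]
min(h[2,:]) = -47.16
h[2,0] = 46.07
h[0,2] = -63.5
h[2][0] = 46.07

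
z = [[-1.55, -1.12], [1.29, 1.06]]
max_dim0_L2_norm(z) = 2.02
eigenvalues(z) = [-0.75, 0.26]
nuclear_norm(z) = 2.62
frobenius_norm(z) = 2.54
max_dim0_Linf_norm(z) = 1.55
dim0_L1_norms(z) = [2.84, 2.18]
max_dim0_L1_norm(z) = 2.84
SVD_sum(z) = [[-1.52, -1.16], [1.33, 1.01]] + [[-0.03, 0.04],[-0.04, 0.05]]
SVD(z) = [[-0.75, 0.66], [0.66, 0.75]] @ diag([2.53741969245638, 0.07811084645919575]) @ [[0.79, 0.61], [-0.61, 0.79]]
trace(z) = -0.49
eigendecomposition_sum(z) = [[-1.34, -0.83], [0.96, 0.59]] + [[-0.21, -0.29], [0.33, 0.47]]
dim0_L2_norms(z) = [2.02, 1.54]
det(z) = -0.20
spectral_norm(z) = 2.54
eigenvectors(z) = [[-0.81,0.53], [0.58,-0.85]]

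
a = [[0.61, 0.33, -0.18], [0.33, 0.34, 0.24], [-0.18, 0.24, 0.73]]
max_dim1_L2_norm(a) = 0.79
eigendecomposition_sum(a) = [[-0.00, 0.0, -0.00],[0.00, -0.00, 0.00],[-0.0, 0.00, -0.0]] + [[0.34, 0.34, 0.22],[0.34, 0.34, 0.22],[0.22, 0.22, 0.15]] + [[0.28, -0.01, -0.4], [-0.01, 0.00, 0.02], [-0.4, 0.02, 0.58]]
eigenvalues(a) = [-0.0, 0.82, 0.86]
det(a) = -0.00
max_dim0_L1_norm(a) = 1.15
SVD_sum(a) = [[0.28, -0.01, -0.40],[-0.01, 0.0, 0.02],[-0.40, 0.02, 0.58]] + [[0.34,0.34,0.22],  [0.34,0.34,0.22],  [0.22,0.22,0.15]] + [[-0.0, 0.00, -0.00], [0.0, -0.0, 0.0], [-0.00, 0.0, -0.00]]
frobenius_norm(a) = 1.19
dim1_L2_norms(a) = [0.72, 0.53, 0.79]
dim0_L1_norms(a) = [1.12, 0.91, 1.15]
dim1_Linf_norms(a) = [0.61, 0.34, 0.73]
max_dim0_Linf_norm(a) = 0.73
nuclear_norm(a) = 1.69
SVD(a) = [[-0.57,  -0.64,  0.52], [0.02,  -0.64,  -0.76], [0.82,  -0.42,  0.38]] @ diag([0.8597741702678192, 0.8241196601374451, 0.0038938304052643126]) @ [[-0.57, 0.02, 0.82], [-0.64, -0.64, -0.42], [-0.52, 0.76, -0.38]]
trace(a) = 1.68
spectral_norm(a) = 0.86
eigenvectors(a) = [[0.52,-0.64,-0.57], [-0.76,-0.64,0.02], [0.38,-0.42,0.82]]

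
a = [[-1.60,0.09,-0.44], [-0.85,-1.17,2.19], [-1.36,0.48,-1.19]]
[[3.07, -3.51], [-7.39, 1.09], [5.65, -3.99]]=a @[[-0.86, 1.63], [-0.43, 2.77], [-3.94, 2.61]]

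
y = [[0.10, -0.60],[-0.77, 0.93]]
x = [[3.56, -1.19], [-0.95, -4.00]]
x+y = [[3.66, -1.79], [-1.72, -3.07]]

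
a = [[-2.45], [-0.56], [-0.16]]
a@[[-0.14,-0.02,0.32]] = [[0.34, 0.05, -0.78], [0.08, 0.01, -0.18], [0.02, 0.00, -0.05]]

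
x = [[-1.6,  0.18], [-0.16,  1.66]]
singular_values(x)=[1.8, 1.46]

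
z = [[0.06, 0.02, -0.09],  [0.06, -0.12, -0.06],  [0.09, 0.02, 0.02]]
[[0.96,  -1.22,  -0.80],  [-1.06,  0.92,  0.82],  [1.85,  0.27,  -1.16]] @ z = [[-0.09, 0.15, -0.03], [0.07, -0.12, 0.06], [0.02, -0.02, -0.21]]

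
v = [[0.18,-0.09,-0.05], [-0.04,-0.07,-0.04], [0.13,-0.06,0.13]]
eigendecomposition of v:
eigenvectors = [[-0.14-0.41j, (-0.14+0.41j), 0.33+0.00j],[(0.18+0.02j), 0.18-0.02j, 0.94+0.00j],[-0.88+0.00j, (-0.88-0j), 0.06+0.00j]]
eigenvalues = [(0.16+0.06j), (0.16-0.06j), (-0.09+0j)]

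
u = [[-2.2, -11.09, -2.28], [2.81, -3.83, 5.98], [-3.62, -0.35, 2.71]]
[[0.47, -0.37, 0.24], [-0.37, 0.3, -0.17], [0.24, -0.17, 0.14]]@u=[[-2.94, -3.88, -2.63],[2.27, 3.01, 2.18],[-1.51, -2.06, -1.18]]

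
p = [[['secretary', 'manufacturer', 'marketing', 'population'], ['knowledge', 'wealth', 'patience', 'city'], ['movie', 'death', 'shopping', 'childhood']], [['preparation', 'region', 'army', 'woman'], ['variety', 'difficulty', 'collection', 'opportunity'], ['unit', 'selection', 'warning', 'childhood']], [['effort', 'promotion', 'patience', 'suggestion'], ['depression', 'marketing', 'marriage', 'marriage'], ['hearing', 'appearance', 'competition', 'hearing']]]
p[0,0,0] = 'secretary'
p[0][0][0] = 'secretary'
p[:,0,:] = [['secretary', 'manufacturer', 'marketing', 'population'], ['preparation', 'region', 'army', 'woman'], ['effort', 'promotion', 'patience', 'suggestion']]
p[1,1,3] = 'opportunity'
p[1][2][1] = 'selection'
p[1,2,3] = 'childhood'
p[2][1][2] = 'marriage'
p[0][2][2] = 'shopping'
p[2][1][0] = 'depression'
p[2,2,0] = 'hearing'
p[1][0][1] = 'region'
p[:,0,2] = ['marketing', 'army', 'patience']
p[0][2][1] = 'death'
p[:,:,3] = [['population', 'city', 'childhood'], ['woman', 'opportunity', 'childhood'], ['suggestion', 'marriage', 'hearing']]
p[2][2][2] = 'competition'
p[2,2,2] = 'competition'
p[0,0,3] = 'population'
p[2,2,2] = 'competition'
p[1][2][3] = 'childhood'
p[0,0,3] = 'population'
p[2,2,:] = ['hearing', 'appearance', 'competition', 'hearing']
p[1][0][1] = 'region'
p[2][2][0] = 'hearing'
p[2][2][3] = 'hearing'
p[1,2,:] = ['unit', 'selection', 'warning', 'childhood']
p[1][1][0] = 'variety'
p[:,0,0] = ['secretary', 'preparation', 'effort']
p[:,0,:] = [['secretary', 'manufacturer', 'marketing', 'population'], ['preparation', 'region', 'army', 'woman'], ['effort', 'promotion', 'patience', 'suggestion']]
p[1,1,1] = 'difficulty'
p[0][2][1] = 'death'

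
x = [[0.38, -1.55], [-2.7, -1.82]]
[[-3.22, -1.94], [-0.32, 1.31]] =x@[[-1.10, -1.14], [1.81, 0.97]]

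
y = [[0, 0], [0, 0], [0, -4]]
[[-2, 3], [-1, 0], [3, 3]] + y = [[-2, 3], [-1, 0], [3, -1]]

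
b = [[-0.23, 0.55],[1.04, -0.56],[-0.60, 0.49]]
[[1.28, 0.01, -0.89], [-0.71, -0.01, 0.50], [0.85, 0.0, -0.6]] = b@[[0.73, 0.0, -0.51], [2.63, 0.01, -1.84]]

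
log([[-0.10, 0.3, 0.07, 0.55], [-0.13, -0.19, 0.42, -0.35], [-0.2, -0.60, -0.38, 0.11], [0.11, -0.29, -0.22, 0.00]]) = [[(-1.01+0.94j), (0.74-1.87j), 1.13+1.15j, (-0.61-2.98j)], [0.07-0.37j, (-0.24+0.73j), (1.24-0.45j), (0.18+1.17j)], [(-1.26+0.18j), (-2.56-0.35j), (-0.92+0.22j), -0.64-0.57j], [-0.59-0.39j, (-1.12+0.78j), (-0.46-0.48j), (-1.39+1.25j)]]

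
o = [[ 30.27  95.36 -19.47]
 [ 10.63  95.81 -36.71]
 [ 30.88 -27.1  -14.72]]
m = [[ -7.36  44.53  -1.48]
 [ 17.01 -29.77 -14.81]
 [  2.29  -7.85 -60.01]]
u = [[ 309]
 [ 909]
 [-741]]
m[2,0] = 2.29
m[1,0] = 17.01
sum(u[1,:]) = 909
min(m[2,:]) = -60.01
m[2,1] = -7.85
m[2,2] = -60.01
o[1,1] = 95.81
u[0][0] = 309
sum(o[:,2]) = -70.9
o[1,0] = 10.63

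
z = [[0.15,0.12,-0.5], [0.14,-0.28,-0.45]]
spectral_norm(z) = 0.71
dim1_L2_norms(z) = [0.54, 0.55]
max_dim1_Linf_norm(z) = 0.5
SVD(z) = [[-0.70, -0.72], [-0.72, 0.70]] @ diag([0.7114835369467322, 0.28494065461735724]) @ [[-0.29, 0.17, 0.94], [-0.04, -0.99, 0.16]]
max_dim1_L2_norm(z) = 0.55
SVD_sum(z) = [[0.14, -0.08, -0.47], [0.15, -0.08, -0.48]] + [[0.01, 0.2, -0.03],[-0.01, -0.2, 0.03]]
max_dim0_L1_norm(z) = 0.95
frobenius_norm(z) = 0.77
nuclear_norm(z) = 1.00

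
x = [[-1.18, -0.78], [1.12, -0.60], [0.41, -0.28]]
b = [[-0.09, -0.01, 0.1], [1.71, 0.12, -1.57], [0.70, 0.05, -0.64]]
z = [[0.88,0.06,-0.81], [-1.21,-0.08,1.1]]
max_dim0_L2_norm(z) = 1.5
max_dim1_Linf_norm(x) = 1.18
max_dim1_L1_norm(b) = 3.4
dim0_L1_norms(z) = [2.09, 0.14, 1.91]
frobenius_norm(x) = 1.97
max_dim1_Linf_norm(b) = 1.71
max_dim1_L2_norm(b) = 2.32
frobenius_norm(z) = 2.03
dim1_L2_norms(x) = [1.41, 1.27, 0.5]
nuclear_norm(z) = 2.03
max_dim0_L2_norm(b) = 1.85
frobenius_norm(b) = 2.51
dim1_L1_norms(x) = [1.96, 1.72, 0.69]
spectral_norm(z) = 2.03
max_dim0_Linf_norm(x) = 1.18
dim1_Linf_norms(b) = [0.1, 1.71, 0.7]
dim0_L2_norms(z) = [1.5, 0.1, 1.37]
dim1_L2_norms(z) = [1.2, 1.64]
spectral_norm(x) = 1.68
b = x @ z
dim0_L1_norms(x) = [2.71, 1.66]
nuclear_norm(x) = 2.70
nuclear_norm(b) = 2.53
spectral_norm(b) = 2.51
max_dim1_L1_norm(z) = 2.39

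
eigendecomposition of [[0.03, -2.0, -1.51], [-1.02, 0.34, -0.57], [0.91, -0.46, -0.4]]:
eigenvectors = [[-0.54+0.00j, (-0.71+0j), (-0.71-0j)],  [0.72+0.00j, (-0.47-0.08j), (-0.47+0.08j)],  [(-0.44+0j), (0.26+0.45j), (0.26-0.45j)]]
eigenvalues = [(1.46+0j), (-0.74+0.74j), (-0.74-0.74j)]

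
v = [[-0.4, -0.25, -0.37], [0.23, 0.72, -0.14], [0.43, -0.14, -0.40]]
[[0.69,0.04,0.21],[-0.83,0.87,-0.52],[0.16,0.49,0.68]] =v @ [[-0.51, 0.38, 0.69], [-1.1, 0.87, -1.06], [-0.56, -1.12, -0.59]]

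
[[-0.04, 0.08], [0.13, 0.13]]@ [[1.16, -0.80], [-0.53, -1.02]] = [[-0.09, -0.05], [0.08, -0.24]]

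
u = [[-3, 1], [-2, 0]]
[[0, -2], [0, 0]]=u @ [[0, 0], [0, -2]]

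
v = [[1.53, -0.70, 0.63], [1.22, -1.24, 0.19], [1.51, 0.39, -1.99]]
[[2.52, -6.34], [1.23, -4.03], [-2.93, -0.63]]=v @ [[0.84,-3.38], [0.16,-0.43], [2.14,-2.33]]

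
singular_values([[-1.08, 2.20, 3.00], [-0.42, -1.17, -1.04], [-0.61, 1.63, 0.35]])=[4.35, 1.06, 0.83]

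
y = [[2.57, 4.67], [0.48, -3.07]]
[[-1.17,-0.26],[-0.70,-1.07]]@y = [[-3.13, -4.67], [-2.31, 0.02]]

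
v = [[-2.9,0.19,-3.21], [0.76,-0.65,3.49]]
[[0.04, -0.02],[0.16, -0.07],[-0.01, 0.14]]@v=[[-0.13, 0.02, -0.20],[-0.52, 0.08, -0.76],[0.14, -0.09, 0.52]]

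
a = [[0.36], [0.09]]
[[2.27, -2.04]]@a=[[0.63]]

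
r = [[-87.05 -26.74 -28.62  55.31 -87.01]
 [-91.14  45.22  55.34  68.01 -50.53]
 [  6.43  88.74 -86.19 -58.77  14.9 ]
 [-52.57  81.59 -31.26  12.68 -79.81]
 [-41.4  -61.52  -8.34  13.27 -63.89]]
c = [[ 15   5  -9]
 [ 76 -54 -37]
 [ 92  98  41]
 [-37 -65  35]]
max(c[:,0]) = 92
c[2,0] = 92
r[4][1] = -61.52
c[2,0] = 92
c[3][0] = -37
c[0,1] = 5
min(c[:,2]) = -37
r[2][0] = 6.43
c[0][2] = -9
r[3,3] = 12.68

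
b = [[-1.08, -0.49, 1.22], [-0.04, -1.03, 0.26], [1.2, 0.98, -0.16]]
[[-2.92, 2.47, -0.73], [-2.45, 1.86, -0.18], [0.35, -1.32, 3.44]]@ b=[[2.18, -1.83, -2.80], [2.36, -0.89, -2.48], [3.8, 4.56, -0.47]]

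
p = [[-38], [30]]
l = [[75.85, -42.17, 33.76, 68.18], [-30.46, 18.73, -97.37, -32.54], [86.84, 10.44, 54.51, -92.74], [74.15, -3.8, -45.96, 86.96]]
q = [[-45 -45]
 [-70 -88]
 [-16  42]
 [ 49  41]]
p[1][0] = 30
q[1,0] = -70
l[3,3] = 86.96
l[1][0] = -30.46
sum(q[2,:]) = 26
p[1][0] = 30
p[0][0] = -38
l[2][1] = 10.44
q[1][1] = -88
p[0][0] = -38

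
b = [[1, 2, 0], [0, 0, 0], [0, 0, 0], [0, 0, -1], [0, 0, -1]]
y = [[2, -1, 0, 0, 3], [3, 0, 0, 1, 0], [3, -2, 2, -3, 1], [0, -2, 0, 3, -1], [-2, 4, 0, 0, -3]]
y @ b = [[2, 4, -3], [3, 6, -1], [3, 6, 2], [0, 0, -2], [-2, -4, 3]]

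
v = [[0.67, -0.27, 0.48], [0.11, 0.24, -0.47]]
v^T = [[0.67, 0.11], [-0.27, 0.24], [0.48, -0.47]]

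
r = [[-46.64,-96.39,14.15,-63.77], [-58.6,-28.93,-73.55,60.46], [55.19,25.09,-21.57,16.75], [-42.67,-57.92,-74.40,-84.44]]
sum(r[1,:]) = -100.61999999999998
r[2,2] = -21.57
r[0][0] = -46.64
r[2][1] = 25.09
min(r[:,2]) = -74.4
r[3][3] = -84.44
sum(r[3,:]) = -259.43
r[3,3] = -84.44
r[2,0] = 55.19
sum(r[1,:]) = -100.61999999999998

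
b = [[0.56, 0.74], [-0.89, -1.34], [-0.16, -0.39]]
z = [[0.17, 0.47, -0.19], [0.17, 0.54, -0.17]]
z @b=[[-0.29, -0.43], [-0.36, -0.53]]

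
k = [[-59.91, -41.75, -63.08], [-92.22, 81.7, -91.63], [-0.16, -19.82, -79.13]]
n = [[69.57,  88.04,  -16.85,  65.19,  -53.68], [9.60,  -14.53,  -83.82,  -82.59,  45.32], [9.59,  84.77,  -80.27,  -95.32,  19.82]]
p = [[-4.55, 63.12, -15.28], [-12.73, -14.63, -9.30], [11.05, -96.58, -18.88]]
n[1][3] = -82.59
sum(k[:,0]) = -152.29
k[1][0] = -92.22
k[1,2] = -91.63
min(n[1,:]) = -83.82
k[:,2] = [-63.08, -91.63, -79.13]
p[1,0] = -12.73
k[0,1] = -41.75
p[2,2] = -18.88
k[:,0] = [-59.91, -92.22, -0.16]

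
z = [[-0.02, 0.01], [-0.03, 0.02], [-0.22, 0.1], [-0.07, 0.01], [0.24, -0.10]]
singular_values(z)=[0.36, 0.02]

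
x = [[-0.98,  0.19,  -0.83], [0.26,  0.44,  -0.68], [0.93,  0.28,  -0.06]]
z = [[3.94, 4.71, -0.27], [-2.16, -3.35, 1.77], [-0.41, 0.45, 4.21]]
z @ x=[[-2.89,2.75,-6.46],[2.89,-1.39,3.96],[4.43,1.3,-0.22]]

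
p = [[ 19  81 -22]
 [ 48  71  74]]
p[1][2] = 74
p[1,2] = 74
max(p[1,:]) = 74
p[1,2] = 74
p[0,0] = 19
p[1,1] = 71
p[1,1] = 71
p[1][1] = 71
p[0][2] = -22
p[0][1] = 81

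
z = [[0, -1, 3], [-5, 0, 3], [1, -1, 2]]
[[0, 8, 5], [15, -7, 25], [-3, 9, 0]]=z @ [[-3, 2, -5], [0, -5, -5], [0, 1, 0]]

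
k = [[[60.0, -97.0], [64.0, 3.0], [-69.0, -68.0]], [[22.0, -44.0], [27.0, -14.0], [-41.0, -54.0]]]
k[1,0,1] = -44.0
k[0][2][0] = -69.0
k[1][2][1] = -54.0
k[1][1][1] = -14.0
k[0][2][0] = -69.0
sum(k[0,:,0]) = 55.0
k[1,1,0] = 27.0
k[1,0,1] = -44.0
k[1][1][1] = -14.0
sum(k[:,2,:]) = -232.0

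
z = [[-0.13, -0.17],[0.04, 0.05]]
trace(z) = -0.08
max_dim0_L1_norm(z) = 0.22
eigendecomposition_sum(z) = [[-0.13, -0.18], [0.04, 0.06]] + [[0.0, 0.01], [-0.00, -0.01]]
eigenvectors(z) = [[-0.95, 0.8],[0.30, -0.60]]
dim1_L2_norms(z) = [0.21, 0.06]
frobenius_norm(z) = 0.22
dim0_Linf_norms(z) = [0.13, 0.17]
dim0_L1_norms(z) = [0.17, 0.22]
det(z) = 0.00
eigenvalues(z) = [-0.08, -0.0]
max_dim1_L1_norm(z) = 0.3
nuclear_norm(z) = 0.22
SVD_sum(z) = [[-0.13, -0.17],[0.04, 0.05]] + [[0.00,-0.0], [0.00,-0.0]]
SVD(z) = [[-0.96,0.29], [0.29,0.96]] @ diag([0.2233790418270938, 0.0013430087153485737]) @ [[0.61, 0.79], [0.79, -0.61]]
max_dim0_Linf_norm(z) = 0.17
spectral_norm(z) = 0.22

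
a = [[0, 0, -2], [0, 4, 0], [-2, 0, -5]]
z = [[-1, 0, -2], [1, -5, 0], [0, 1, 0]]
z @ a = [[4, 0, 12], [0, -20, -2], [0, 4, 0]]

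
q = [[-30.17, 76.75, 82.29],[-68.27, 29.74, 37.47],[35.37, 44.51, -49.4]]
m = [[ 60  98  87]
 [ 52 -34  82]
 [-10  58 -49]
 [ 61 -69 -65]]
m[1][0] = 52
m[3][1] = -69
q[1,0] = -68.27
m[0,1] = 98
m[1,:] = [52, -34, 82]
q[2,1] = 44.51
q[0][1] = 76.75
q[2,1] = 44.51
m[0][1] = 98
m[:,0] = [60, 52, -10, 61]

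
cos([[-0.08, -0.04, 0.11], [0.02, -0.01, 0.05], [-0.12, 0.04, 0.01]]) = [[1.0, -0.0, 0.0], [0.00, 1.00, -0.00], [-0.00, -0.0, 1.01]]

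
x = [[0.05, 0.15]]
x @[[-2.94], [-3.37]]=[[-0.65]]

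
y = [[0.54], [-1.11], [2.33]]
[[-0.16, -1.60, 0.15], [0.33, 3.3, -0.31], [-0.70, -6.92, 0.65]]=y @ [[-0.3,-2.97,0.28]]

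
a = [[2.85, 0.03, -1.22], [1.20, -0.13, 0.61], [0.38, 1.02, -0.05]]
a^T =[[2.85, 1.2, 0.38], [0.03, -0.13, 1.02], [-1.22, 0.61, -0.05]]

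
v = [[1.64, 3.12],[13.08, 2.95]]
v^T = [[1.64, 13.08], [3.12, 2.95]]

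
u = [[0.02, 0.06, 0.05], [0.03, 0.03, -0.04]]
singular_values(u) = [0.08, 0.06]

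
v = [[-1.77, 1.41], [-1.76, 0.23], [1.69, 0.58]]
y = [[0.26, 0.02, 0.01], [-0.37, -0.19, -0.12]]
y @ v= [[-0.48, 0.38], [0.79, -0.63]]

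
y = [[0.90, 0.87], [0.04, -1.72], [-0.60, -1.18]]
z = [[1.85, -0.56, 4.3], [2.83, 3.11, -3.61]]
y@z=[[4.13, 2.2, 0.73], [-4.79, -5.37, 6.38], [-4.45, -3.33, 1.68]]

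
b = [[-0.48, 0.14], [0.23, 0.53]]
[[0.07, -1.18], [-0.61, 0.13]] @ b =[[-0.3, -0.62], [0.32, -0.02]]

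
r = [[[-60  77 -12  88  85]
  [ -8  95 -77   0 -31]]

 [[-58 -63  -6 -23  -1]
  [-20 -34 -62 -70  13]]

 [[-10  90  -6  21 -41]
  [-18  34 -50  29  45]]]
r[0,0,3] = 88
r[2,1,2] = -50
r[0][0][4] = 85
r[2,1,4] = 45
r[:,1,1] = [95, -34, 34]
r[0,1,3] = 0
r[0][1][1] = 95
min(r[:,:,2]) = -77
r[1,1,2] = -62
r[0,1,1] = 95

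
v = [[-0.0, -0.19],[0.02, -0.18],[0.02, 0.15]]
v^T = [[-0.00,  0.02,  0.02], [-0.19,  -0.18,  0.15]]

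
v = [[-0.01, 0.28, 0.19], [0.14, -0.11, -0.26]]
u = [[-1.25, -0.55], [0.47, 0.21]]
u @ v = [[-0.06,  -0.29,  -0.09], [0.02,  0.11,  0.03]]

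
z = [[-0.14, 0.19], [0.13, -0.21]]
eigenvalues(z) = [-0.01, -0.34]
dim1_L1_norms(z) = [0.33, 0.34]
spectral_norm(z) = 0.34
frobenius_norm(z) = 0.34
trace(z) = -0.35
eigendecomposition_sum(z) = [[-0.01, -0.01], [-0.01, -0.01]] + [[-0.13, 0.20], [0.14, -0.2]]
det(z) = 0.00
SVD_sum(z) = [[-0.13, 0.2], [0.14, -0.20]] + [[-0.01, -0.01], [-0.01, -0.01]]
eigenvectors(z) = [[0.83, -0.7], [0.55, 0.72]]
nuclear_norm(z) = 0.36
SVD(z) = [[-0.69, 0.72], [0.72, 0.69]] @ diag([0.3413362025872391, 0.013769415504055043]) @ [[0.56, -0.83],  [-0.83, -0.56]]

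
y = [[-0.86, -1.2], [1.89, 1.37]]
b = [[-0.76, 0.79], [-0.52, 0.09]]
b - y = [[0.1,1.99], [-2.41,-1.28]]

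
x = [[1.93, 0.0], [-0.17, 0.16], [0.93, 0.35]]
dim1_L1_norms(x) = [1.93, 0.33, 1.28]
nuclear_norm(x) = 2.51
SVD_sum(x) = [[1.92, 0.13], [-0.16, -0.01], [0.95, 0.06]] + [[0.01,-0.13], [-0.01,0.17], [-0.02,0.29]]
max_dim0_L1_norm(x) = 3.03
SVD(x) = [[-0.89,  0.36], [0.07,  -0.48], [-0.44,  -0.80]] @ diag([2.1537214719701767, 0.35816730891388765]) @ [[-1.0, -0.07], [0.07, -1.0]]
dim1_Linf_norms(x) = [1.93, 0.17, 0.93]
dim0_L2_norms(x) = [2.15, 0.38]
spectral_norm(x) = 2.15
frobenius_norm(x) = 2.18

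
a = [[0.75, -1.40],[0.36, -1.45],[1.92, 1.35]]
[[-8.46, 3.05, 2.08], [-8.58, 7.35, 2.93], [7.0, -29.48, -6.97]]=a @[[-0.44, -10.04, -1.88], [5.81, -7.56, -2.49]]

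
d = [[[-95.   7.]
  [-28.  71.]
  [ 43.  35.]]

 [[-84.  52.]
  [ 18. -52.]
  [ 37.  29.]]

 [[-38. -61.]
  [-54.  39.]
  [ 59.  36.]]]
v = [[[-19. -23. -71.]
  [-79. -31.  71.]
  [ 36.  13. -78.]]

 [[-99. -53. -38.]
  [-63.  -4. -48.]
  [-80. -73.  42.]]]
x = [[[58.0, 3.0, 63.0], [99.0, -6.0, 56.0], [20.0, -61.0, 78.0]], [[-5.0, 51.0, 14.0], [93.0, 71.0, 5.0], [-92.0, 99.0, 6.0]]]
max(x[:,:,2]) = 78.0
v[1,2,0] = -80.0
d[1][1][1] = -52.0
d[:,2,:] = [[43.0, 35.0], [37.0, 29.0], [59.0, 36.0]]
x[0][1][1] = -6.0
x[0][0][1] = 3.0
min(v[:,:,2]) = -78.0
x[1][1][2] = 5.0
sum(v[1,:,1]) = -130.0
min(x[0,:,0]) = 20.0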